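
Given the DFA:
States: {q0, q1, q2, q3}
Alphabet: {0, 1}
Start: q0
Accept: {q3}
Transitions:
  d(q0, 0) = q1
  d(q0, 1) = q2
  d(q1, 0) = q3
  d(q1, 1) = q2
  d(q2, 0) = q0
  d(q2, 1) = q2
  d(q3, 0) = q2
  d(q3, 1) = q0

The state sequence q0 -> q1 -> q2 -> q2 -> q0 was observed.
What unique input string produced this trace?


Trace back each transition to find the symbol:
  q0 --[0]--> q1
  q1 --[1]--> q2
  q2 --[1]--> q2
  q2 --[0]--> q0

"0110"


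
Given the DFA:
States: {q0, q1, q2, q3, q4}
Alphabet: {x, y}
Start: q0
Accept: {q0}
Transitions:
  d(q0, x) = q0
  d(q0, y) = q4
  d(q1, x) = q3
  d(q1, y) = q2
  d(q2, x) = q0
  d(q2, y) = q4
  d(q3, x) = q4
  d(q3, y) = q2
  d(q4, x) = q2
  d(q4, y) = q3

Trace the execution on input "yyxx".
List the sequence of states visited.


Input: yyxx
d(q0, y) = q4
d(q4, y) = q3
d(q3, x) = q4
d(q4, x) = q2


q0 -> q4 -> q3 -> q4 -> q2


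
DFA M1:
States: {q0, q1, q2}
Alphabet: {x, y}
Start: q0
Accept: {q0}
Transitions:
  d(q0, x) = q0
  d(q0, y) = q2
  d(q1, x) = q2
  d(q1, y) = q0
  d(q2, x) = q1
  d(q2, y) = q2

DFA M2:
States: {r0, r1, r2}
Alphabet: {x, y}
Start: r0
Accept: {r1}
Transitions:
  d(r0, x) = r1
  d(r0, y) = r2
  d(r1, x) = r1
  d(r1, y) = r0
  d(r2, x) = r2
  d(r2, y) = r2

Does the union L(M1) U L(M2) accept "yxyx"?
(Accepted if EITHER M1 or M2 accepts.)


M1: final=q0 accepted=True
M2: final=r2 accepted=False

Yes, union accepts


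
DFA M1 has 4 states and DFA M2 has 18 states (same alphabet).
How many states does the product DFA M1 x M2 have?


Product construction pairs every M1 state with every M2 state.
4 * 18 = 72

72


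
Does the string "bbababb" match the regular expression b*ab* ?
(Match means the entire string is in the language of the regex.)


|string| = 7; first = 'b'; last = 'b'

No, "bbababb" does not match b*ab*


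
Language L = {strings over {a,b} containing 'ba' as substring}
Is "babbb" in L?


'ba' occurs at index 0

Yes, "babbb" is in L


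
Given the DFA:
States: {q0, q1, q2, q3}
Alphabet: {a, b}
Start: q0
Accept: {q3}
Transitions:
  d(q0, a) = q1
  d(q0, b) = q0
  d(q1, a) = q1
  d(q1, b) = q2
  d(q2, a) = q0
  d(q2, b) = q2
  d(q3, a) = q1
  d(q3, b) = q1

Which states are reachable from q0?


BFS from q0:
  layer 0: {q0}
  layer 1: {q1}
  layer 2: {q2}

{q0, q1, q2}


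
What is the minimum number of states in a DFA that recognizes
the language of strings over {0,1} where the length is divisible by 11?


States track (length) mod 11.
Need 11 states: one per remainder 0..10; accept = remainder 0.

11


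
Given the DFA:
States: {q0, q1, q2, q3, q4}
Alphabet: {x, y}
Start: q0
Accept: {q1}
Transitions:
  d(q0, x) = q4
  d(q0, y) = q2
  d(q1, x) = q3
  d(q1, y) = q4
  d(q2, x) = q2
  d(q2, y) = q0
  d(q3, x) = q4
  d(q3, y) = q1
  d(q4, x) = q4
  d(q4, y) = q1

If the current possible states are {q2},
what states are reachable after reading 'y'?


Apply transition on 'y' from each current state:
  d(q2, y) = q0

{q0}


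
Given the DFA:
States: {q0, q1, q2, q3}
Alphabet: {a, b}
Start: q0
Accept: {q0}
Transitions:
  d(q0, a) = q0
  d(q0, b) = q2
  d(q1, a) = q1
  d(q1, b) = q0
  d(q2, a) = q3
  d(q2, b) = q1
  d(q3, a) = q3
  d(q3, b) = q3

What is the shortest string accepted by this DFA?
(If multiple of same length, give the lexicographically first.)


BFS by string length (lex-first path to each state shown):
  len 0: q0<-""
Found accept state at length 0.

"" (empty string)


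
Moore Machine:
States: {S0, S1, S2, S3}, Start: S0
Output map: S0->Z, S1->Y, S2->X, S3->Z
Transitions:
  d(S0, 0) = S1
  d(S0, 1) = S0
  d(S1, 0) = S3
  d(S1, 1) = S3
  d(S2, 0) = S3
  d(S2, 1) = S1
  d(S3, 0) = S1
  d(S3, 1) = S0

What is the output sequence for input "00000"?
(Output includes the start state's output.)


Start: S0 (output Z)
  --0--> S1 (output Y)
  --0--> S3 (output Z)
  --0--> S1 (output Y)
  --0--> S3 (output Z)
  --0--> S1 (output Y)

"ZYZYZY"


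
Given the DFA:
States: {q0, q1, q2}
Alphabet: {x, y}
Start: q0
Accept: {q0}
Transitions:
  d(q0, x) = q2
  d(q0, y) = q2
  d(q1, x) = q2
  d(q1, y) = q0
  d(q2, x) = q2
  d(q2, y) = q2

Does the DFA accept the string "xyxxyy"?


Trace: q0 -> q2 -> q2 -> q2 -> q2 -> q2 -> q2
Final state: q2
Accept states: {q0}

No, rejected (final state q2 is not an accept state)


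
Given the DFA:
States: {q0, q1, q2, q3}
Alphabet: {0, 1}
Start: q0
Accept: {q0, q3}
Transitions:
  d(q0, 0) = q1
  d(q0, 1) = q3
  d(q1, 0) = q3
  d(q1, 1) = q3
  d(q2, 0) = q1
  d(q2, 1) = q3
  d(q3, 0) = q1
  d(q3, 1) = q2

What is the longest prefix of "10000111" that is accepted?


Run the DFA, marking each prefix where the state is accepting:
  "" -> q0 [accept]
  "1" -> q3 [accept]
  "10" -> q1 [reject]
  "100" -> q3 [accept]
  "1000" -> q1 [reject]
  "10000" -> q3 [accept]
  "100001" -> q2 [reject]
  "1000011" -> q3 [accept]
  "10000111" -> q2 [reject]

"1000011"


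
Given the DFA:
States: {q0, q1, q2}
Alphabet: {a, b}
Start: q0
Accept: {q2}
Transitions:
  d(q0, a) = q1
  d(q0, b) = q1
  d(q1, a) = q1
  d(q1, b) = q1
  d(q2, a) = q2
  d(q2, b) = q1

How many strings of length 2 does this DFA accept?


Enumerating all length-2 strings:
  "aa" -> q1 [reject]
  "ab" -> q1 [reject]
  "ba" -> q1 [reject]
  "bb" -> q1 [reject]

0 out of 4


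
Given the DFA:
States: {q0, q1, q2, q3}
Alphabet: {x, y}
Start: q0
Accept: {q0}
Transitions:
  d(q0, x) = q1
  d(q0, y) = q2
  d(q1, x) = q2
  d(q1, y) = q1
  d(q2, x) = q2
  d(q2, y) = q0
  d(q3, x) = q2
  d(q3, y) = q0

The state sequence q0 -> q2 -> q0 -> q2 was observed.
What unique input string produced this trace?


Trace back each transition to find the symbol:
  q0 --[y]--> q2
  q2 --[y]--> q0
  q0 --[y]--> q2

"yyy"


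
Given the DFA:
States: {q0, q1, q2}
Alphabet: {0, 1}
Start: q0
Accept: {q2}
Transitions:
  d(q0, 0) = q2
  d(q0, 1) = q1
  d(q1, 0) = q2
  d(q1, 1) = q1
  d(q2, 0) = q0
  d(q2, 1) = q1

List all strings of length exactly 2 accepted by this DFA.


All strings of length 2: 4 total
Accepted: 1

"10"


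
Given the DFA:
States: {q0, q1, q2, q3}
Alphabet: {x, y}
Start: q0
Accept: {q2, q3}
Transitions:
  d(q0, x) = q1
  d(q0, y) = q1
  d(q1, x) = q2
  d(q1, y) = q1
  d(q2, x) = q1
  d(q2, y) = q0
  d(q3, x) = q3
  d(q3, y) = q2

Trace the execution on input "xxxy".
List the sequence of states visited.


Input: xxxy
d(q0, x) = q1
d(q1, x) = q2
d(q2, x) = q1
d(q1, y) = q1


q0 -> q1 -> q2 -> q1 -> q1


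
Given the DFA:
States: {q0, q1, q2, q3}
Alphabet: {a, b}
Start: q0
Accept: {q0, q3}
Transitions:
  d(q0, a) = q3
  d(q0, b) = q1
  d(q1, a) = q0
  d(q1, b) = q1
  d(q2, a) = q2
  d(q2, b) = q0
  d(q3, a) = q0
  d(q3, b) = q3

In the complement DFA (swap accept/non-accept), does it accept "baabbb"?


Trace: q0 -> q1 -> q0 -> q3 -> q3 -> q3 -> q3
Final: q3
Original accept: {q0, q3}
Complement: q3 is in original accept

No, complement rejects (original accepts)


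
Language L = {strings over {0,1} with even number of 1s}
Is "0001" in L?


count('1') = 1; 1 mod 2 = 1

No, "0001" is not in L


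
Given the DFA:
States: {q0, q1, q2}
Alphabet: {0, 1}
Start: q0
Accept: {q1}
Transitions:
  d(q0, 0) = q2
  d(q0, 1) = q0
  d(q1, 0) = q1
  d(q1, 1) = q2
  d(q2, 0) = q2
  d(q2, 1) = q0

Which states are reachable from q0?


BFS from q0:
  layer 0: {q0}
  layer 1: {q2}

{q0, q2}


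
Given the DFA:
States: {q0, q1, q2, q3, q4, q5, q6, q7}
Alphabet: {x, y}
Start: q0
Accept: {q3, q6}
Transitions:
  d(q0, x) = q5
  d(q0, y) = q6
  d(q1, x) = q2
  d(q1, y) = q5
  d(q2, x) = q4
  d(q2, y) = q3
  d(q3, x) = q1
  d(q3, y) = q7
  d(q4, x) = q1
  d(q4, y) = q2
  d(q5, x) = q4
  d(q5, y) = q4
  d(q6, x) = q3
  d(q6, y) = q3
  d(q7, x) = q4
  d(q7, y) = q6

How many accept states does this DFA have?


Accept states listed: {q3, q6}
Counting: q3(1) q6(2)

2


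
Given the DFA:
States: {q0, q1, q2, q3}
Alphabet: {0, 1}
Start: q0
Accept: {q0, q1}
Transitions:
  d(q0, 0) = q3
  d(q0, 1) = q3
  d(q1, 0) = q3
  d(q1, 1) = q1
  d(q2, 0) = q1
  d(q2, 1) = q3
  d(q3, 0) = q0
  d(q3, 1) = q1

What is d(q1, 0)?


Looking up transition d(q1, 0)

q3


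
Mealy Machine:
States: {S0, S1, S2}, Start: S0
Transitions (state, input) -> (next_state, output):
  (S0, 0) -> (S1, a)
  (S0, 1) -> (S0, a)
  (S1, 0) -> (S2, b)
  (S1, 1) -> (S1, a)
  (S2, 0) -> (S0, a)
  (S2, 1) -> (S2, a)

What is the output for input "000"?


Step-by-step:
  (S0, 0) -> (S1, a)
  (S1, 0) -> (S2, b)
  (S2, 0) -> (S0, a)

"aba"


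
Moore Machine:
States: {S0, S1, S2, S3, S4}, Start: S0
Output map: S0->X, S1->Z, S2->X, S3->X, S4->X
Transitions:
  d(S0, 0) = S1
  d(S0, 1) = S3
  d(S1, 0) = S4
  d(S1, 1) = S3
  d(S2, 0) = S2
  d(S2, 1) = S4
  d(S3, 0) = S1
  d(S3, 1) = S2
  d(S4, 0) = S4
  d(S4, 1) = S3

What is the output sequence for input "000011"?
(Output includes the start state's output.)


Start: S0 (output X)
  --0--> S1 (output Z)
  --0--> S4 (output X)
  --0--> S4 (output X)
  --0--> S4 (output X)
  --1--> S3 (output X)
  --1--> S2 (output X)

"XZXXXXX"


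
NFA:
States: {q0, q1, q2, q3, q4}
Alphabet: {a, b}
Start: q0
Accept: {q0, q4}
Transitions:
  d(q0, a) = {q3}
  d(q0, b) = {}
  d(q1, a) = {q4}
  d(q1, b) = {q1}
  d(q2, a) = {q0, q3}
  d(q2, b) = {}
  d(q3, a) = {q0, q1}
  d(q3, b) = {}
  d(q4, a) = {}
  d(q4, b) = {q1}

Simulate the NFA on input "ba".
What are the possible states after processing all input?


Start: {q0}
  --b--> {}
  --a--> {}

{} (empty set, no valid transitions)


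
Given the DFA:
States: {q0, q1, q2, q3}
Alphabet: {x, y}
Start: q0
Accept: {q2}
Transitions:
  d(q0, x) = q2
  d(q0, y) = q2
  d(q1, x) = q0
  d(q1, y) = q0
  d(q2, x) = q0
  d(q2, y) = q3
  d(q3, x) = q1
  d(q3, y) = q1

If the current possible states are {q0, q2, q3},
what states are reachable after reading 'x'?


Apply transition on 'x' from each current state:
  d(q0, x) = q2
  d(q2, x) = q0
  d(q3, x) = q1

{q0, q1, q2}


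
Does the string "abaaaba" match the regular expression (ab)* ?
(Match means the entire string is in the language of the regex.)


|string| = 7; first = 'a'; last = 'a'

No, "abaaaba" does not match (ab)*


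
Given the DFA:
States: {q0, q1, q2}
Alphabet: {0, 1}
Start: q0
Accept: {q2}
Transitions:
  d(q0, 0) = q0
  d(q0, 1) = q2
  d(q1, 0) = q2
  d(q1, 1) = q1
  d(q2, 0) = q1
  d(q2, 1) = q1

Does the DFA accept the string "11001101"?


Trace: q0 -> q2 -> q1 -> q2 -> q1 -> q1 -> q1 -> q2 -> q1
Final state: q1
Accept states: {q2}

No, rejected (final state q1 is not an accept state)


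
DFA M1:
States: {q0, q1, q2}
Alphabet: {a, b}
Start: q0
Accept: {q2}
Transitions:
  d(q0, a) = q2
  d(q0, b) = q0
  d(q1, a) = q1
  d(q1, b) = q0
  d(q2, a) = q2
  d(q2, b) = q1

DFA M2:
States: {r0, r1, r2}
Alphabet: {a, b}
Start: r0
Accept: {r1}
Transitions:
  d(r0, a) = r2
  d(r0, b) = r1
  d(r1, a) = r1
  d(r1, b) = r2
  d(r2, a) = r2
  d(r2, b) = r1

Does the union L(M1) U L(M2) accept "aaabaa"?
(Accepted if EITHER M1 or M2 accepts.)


M1: final=q1 accepted=False
M2: final=r1 accepted=True

Yes, union accepts


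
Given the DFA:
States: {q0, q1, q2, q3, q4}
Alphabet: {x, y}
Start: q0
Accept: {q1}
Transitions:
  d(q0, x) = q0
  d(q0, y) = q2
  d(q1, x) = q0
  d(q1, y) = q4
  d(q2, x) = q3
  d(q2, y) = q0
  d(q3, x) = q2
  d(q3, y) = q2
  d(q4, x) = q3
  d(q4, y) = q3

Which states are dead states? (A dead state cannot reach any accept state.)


Forward reachability from each state:
  q0 -> reaches {q0, q2, q3}, no accept state (dead)
  q1 -> reaches accept state q1 (live)
  q2 -> reaches {q0, q2, q3}, no accept state (dead)
  q3 -> reaches {q0, q2, q3}, no accept state (dead)
  q4 -> reaches {q0, q2, q3, q4}, no accept state (dead)

{q0, q2, q3, q4}


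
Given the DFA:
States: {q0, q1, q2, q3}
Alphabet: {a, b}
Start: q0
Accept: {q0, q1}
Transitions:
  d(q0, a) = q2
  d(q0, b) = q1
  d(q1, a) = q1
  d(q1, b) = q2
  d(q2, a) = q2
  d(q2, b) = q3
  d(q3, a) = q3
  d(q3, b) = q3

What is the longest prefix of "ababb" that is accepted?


Run the DFA, marking each prefix where the state is accepting:
  "" -> q0 [accept]
  "a" -> q2 [reject]
  "ab" -> q3 [reject]
  "aba" -> q3 [reject]
  "abab" -> q3 [reject]
  "ababb" -> q3 [reject]

""


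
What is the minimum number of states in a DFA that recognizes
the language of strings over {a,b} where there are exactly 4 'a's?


States: count = 0, 1, ..., 4 (that's 5 states), plus a dead state for count > 4.
Total: 5 + 1 = 6. Accept = count-4 state.

6


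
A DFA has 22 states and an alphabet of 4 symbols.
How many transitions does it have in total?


Each state has exactly one transition per symbol.
22 * 4 = 88

88


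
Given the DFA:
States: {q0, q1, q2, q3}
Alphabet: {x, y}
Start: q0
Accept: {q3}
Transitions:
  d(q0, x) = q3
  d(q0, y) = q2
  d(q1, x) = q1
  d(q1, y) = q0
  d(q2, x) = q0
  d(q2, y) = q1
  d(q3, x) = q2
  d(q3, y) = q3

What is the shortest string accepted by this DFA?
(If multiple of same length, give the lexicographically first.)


BFS by string length (lex-first path to each state shown):
  len 0: q0<-""
  len 1: q2<-"y", q3<-"x"
Found accept state at length 1.

"x"


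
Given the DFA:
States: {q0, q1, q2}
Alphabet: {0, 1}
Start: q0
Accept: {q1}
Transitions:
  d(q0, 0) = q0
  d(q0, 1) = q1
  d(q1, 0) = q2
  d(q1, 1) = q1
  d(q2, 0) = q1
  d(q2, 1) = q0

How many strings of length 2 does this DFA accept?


Enumerating all length-2 strings:
  "00" -> q0 [reject]
  "01" -> q1 [accept]
  "10" -> q2 [reject]
  "11" -> q1 [accept]

2 out of 4


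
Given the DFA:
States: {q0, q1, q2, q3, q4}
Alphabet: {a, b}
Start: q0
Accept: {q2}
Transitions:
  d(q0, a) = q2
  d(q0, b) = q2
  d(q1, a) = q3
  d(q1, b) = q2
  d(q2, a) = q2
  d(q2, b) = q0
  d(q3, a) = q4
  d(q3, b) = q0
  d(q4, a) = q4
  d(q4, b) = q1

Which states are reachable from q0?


BFS from q0:
  layer 0: {q0}
  layer 1: {q2}

{q0, q2}


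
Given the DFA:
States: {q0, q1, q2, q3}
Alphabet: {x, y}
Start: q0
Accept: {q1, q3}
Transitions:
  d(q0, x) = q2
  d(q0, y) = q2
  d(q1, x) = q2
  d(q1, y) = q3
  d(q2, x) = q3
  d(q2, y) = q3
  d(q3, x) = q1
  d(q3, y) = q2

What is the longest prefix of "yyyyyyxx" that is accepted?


Run the DFA, marking each prefix where the state is accepting:
  "" -> q0 [reject]
  "y" -> q2 [reject]
  "yy" -> q3 [accept]
  "yyy" -> q2 [reject]
  "yyyy" -> q3 [accept]
  "yyyyy" -> q2 [reject]
  "yyyyyy" -> q3 [accept]
  "yyyyyyx" -> q1 [accept]
  "yyyyyyxx" -> q2 [reject]

"yyyyyyx"


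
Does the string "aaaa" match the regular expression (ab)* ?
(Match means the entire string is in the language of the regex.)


|string| = 4; first = 'a'; last = 'a'

No, "aaaa" does not match (ab)*


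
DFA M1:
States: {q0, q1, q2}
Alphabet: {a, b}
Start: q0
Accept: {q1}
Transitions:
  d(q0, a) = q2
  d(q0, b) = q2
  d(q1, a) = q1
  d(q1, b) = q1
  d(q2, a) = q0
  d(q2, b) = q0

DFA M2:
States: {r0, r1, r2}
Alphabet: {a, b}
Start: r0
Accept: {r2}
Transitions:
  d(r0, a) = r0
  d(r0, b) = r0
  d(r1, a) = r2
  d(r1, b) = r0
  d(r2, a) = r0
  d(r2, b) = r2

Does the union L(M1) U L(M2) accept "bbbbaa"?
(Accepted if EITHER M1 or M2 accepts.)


M1: final=q0 accepted=False
M2: final=r0 accepted=False

No, union rejects (neither accepts)


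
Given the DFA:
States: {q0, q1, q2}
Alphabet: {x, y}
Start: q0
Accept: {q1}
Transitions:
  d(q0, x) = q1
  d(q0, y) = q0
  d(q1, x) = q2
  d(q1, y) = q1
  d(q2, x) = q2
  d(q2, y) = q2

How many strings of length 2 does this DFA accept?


Enumerating all length-2 strings:
  "xx" -> q2 [reject]
  "xy" -> q1 [accept]
  "yx" -> q1 [accept]
  "yy" -> q0 [reject]

2 out of 4


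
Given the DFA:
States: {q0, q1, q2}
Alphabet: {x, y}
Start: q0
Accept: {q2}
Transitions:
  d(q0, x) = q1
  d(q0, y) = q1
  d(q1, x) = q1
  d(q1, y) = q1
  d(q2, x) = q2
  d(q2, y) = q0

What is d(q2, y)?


Looking up transition d(q2, y)

q0


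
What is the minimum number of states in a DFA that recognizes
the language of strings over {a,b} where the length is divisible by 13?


States track (length) mod 13.
Need 13 states: one per remainder 0..12; accept = remainder 0.

13


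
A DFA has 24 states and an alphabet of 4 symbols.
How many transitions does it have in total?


Each state has exactly one transition per symbol.
24 * 4 = 96

96


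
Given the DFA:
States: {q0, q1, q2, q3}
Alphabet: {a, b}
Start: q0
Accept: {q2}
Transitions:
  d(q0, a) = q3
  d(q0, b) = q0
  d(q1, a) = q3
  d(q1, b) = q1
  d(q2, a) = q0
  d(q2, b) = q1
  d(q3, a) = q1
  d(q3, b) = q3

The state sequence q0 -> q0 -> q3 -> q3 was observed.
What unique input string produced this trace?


Trace back each transition to find the symbol:
  q0 --[b]--> q0
  q0 --[a]--> q3
  q3 --[b]--> q3

"bab"


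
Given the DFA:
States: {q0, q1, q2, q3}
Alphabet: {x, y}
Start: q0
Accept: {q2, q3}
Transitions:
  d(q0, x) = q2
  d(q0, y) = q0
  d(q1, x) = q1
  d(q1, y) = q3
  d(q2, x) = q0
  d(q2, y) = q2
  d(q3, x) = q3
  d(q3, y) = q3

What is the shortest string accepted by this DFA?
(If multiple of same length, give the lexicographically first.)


BFS by string length (lex-first path to each state shown):
  len 0: q0<-""
  len 1: q0<-"y", q2<-"x"
Found accept state at length 1.

"x"


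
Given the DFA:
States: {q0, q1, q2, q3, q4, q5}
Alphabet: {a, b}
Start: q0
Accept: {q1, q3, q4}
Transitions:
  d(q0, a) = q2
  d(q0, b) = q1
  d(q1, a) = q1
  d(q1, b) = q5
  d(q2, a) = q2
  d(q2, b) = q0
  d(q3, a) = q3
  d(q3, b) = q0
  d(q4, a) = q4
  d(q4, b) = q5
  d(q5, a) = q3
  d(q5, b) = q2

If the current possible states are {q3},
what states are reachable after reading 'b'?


Apply transition on 'b' from each current state:
  d(q3, b) = q0

{q0}


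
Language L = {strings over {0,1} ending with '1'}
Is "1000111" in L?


last symbol = '1'

Yes, "1000111" is in L


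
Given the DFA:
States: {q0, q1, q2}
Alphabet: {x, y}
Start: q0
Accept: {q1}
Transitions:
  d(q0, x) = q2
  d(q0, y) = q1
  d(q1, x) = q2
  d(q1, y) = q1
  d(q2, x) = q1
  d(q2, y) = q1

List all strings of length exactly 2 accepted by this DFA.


All strings of length 2: 4 total
Accepted: 3

"xx", "xy", "yy"


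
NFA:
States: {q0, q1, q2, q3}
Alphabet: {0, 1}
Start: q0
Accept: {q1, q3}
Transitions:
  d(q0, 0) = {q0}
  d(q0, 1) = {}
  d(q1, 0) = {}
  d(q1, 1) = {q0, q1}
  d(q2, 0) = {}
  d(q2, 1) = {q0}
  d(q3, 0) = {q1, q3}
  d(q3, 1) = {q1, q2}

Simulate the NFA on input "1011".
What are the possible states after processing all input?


Start: {q0}
  --1--> {}
  --0--> {}
  --1--> {}
  --1--> {}

{} (empty set, no valid transitions)


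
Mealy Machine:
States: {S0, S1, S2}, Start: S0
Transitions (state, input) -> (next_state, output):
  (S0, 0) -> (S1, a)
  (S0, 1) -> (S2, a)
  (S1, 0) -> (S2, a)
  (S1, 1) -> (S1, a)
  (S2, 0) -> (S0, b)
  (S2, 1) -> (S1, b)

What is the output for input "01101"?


Step-by-step:
  (S0, 0) -> (S1, a)
  (S1, 1) -> (S1, a)
  (S1, 1) -> (S1, a)
  (S1, 0) -> (S2, a)
  (S2, 1) -> (S1, b)

"aaaab"


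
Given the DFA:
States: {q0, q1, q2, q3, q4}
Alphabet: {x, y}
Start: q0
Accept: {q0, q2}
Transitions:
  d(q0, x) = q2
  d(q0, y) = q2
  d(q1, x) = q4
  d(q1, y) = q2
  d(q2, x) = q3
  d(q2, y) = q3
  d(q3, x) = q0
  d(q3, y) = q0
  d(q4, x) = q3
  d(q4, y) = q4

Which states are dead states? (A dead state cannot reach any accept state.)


Forward reachability from each state:
  q0 -> reaches accept state q0 (live)
  q1 -> reaches accept state q0 (live)
  q2 -> reaches accept state q0 (live)
  q3 -> reaches accept state q0 (live)
  q4 -> reaches accept state q0 (live)

None (all states can reach an accept state)


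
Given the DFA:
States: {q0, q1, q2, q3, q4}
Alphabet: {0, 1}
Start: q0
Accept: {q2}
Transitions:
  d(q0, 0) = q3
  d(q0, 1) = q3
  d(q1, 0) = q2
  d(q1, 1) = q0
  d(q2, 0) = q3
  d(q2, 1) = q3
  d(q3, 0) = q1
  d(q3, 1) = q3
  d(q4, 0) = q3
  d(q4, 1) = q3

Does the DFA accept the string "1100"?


Trace: q0 -> q3 -> q3 -> q1 -> q2
Final state: q2
Accept states: {q2}

Yes, accepted (final state q2 is an accept state)


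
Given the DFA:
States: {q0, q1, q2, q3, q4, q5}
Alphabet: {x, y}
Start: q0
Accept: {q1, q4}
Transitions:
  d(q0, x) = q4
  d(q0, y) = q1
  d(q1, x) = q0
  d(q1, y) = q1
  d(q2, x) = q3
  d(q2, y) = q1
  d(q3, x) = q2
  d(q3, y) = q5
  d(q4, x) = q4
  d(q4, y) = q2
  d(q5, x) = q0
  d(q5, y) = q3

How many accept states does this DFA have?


Accept states listed: {q1, q4}
Counting: q1(1) q4(2)

2


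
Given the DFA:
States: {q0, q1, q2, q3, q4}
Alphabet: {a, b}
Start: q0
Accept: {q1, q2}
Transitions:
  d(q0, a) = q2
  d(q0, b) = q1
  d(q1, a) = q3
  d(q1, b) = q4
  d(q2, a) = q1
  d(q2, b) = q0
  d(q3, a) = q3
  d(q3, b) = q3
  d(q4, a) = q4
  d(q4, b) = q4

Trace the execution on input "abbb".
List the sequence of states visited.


Input: abbb
d(q0, a) = q2
d(q2, b) = q0
d(q0, b) = q1
d(q1, b) = q4


q0 -> q2 -> q0 -> q1 -> q4


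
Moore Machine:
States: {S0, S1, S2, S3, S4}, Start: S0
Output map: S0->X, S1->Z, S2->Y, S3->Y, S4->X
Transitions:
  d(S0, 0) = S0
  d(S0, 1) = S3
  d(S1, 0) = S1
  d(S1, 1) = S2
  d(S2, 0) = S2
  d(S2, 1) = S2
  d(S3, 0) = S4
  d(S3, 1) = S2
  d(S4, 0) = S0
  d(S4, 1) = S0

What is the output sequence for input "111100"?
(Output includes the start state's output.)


Start: S0 (output X)
  --1--> S3 (output Y)
  --1--> S2 (output Y)
  --1--> S2 (output Y)
  --1--> S2 (output Y)
  --0--> S2 (output Y)
  --0--> S2 (output Y)

"XYYYYYY"


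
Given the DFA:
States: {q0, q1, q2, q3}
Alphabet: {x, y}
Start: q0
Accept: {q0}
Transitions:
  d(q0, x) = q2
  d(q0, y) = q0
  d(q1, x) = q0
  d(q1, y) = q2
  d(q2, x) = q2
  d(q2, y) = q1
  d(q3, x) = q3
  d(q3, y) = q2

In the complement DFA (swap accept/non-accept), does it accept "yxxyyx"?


Trace: q0 -> q0 -> q2 -> q2 -> q1 -> q2 -> q2
Final: q2
Original accept: {q0}
Complement: q2 is not in original accept

Yes, complement accepts (original rejects)


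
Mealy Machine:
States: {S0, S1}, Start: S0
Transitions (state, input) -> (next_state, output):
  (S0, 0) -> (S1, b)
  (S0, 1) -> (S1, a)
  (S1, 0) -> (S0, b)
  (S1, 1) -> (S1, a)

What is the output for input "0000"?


Step-by-step:
  (S0, 0) -> (S1, b)
  (S1, 0) -> (S0, b)
  (S0, 0) -> (S1, b)
  (S1, 0) -> (S0, b)

"bbbb"


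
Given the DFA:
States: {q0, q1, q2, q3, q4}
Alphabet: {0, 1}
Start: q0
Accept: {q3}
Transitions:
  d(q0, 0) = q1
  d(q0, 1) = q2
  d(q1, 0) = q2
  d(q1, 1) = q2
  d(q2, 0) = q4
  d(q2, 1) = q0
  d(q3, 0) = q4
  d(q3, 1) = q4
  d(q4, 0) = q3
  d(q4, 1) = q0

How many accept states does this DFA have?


Accept states listed: {q3}
Counting: q3(1)

1


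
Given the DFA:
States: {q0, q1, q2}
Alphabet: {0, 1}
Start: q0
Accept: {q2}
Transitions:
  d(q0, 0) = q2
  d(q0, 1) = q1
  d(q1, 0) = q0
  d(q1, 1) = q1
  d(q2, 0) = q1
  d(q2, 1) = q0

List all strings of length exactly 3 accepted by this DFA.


All strings of length 3: 8 total
Accepted: 2

"010", "100"


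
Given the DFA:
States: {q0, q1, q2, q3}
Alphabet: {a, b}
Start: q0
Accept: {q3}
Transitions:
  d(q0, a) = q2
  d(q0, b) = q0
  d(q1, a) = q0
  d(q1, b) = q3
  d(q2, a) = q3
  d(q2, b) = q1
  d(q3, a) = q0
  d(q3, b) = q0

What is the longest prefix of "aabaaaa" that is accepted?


Run the DFA, marking each prefix where the state is accepting:
  "" -> q0 [reject]
  "a" -> q2 [reject]
  "aa" -> q3 [accept]
  "aab" -> q0 [reject]
  "aaba" -> q2 [reject]
  "aabaa" -> q3 [accept]
  "aabaaa" -> q0 [reject]
  "aabaaaa" -> q2 [reject]

"aabaa"


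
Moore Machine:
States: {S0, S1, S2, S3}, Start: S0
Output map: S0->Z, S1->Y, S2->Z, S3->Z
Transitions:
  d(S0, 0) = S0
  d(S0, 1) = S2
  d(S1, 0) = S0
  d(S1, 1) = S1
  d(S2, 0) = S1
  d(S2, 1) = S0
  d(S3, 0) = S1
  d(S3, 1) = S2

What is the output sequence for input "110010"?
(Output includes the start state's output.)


Start: S0 (output Z)
  --1--> S2 (output Z)
  --1--> S0 (output Z)
  --0--> S0 (output Z)
  --0--> S0 (output Z)
  --1--> S2 (output Z)
  --0--> S1 (output Y)

"ZZZZZZY"


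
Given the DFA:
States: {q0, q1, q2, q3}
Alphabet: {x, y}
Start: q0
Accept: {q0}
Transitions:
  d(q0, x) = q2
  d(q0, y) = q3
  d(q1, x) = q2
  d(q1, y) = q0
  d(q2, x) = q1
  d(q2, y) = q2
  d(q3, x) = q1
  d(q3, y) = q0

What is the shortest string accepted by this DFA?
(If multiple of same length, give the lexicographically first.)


BFS by string length (lex-first path to each state shown):
  len 0: q0<-""
Found accept state at length 0.

"" (empty string)


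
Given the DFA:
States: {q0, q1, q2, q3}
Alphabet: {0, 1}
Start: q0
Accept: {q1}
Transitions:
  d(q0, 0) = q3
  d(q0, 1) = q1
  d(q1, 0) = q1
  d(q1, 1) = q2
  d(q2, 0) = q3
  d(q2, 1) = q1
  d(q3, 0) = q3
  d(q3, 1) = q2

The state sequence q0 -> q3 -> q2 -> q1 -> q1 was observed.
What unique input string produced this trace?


Trace back each transition to find the symbol:
  q0 --[0]--> q3
  q3 --[1]--> q2
  q2 --[1]--> q1
  q1 --[0]--> q1

"0110"


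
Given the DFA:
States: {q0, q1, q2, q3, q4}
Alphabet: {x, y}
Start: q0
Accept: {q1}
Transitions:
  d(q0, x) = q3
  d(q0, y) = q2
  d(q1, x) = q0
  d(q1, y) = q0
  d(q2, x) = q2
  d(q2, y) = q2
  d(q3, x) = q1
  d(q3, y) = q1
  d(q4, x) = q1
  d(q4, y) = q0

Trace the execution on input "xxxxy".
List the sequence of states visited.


Input: xxxxy
d(q0, x) = q3
d(q3, x) = q1
d(q1, x) = q0
d(q0, x) = q3
d(q3, y) = q1


q0 -> q3 -> q1 -> q0 -> q3 -> q1


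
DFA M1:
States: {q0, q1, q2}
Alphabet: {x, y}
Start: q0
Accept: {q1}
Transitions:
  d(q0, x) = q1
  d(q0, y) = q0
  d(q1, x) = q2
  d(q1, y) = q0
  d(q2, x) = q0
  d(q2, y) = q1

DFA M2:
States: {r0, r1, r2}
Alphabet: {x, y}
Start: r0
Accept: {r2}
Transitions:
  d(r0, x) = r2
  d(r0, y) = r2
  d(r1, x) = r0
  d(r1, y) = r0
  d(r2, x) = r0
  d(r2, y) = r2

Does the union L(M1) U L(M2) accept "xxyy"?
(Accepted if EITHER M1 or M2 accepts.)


M1: final=q0 accepted=False
M2: final=r2 accepted=True

Yes, union accepts


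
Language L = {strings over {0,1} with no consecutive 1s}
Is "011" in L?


'11' occurs at index 1

No, "011" is not in L


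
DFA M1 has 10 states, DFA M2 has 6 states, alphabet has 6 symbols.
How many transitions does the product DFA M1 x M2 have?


Product DFA has 10 * 6 = 60 states.
Each has 6 transitions: 60 * 6 = 360

360


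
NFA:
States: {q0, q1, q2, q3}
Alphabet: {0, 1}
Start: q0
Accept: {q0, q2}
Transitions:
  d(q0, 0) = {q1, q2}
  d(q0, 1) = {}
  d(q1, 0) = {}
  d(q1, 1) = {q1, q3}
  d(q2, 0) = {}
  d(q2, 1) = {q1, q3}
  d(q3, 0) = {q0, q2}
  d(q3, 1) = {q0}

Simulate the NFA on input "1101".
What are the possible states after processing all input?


Start: {q0}
  --1--> {}
  --1--> {}
  --0--> {}
  --1--> {}

{} (empty set, no valid transitions)


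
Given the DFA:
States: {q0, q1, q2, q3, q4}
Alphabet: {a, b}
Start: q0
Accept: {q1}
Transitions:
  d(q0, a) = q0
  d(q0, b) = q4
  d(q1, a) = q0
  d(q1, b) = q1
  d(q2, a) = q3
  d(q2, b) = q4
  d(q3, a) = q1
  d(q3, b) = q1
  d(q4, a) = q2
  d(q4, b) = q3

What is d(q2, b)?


Looking up transition d(q2, b)

q4


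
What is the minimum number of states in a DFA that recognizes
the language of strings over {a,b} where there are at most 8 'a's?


States: count = 0, 1, ..., 8 (all accepting; 9 states), plus a dead state for count > 8.
Total: 9 + 1 = 10.

10


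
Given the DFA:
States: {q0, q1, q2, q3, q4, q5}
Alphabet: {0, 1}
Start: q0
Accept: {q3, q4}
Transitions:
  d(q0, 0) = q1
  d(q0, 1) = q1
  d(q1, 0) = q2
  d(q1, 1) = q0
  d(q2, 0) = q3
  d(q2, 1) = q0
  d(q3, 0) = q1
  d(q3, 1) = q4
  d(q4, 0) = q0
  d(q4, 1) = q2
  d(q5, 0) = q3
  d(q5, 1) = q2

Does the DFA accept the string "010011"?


Trace: q0 -> q1 -> q0 -> q1 -> q2 -> q0 -> q1
Final state: q1
Accept states: {q3, q4}

No, rejected (final state q1 is not an accept state)


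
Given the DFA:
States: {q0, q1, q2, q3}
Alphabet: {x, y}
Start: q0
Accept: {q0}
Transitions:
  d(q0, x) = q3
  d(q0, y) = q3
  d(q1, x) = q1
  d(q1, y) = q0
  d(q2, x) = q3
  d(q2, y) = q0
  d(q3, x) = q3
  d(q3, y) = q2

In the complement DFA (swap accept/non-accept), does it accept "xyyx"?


Trace: q0 -> q3 -> q2 -> q0 -> q3
Final: q3
Original accept: {q0}
Complement: q3 is not in original accept

Yes, complement accepts (original rejects)


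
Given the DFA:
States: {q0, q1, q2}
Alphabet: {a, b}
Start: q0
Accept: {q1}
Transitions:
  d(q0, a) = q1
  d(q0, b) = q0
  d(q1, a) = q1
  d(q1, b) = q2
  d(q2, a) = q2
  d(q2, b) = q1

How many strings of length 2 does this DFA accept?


Enumerating all length-2 strings:
  "aa" -> q1 [accept]
  "ab" -> q2 [reject]
  "ba" -> q1 [accept]
  "bb" -> q0 [reject]

2 out of 4


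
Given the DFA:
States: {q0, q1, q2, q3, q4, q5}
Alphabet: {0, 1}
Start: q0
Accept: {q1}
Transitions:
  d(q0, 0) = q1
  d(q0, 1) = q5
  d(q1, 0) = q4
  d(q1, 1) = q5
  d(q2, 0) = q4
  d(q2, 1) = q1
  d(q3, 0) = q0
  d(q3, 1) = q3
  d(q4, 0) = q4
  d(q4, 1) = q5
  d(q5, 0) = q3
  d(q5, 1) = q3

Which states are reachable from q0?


BFS from q0:
  layer 0: {q0}
  layer 1: {q1, q5}
  layer 2: {q3, q4}

{q0, q1, q3, q4, q5}


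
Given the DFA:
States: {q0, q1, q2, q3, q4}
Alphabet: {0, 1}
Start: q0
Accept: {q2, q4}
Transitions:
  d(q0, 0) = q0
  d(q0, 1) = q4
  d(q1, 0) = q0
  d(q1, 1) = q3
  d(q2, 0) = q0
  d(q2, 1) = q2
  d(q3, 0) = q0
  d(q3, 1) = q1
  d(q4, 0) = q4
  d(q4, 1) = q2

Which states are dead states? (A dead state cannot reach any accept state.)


Forward reachability from each state:
  q0 -> reaches accept state q2 (live)
  q1 -> reaches accept state q2 (live)
  q2 -> reaches accept state q2 (live)
  q3 -> reaches accept state q2 (live)
  q4 -> reaches accept state q2 (live)

None (all states can reach an accept state)


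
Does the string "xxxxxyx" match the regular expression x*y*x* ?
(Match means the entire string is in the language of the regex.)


|string| = 7; first = 'x'; last = 'x'

Yes, "xxxxxyx" matches x*y*x*


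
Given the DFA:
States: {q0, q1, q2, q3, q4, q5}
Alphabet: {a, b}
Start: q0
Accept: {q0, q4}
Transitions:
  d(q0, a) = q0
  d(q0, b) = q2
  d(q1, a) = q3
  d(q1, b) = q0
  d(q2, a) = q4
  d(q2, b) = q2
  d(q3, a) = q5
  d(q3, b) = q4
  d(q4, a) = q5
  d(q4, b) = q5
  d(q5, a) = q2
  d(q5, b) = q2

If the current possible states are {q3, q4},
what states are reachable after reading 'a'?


Apply transition on 'a' from each current state:
  d(q3, a) = q5
  d(q4, a) = q5

{q5}


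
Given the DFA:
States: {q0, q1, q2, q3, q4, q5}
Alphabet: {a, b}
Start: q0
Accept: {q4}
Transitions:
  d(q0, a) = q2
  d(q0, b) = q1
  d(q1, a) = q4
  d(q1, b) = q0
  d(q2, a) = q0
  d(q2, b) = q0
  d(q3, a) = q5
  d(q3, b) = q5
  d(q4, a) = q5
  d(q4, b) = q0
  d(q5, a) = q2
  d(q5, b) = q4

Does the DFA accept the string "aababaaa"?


Trace: q0 -> q2 -> q0 -> q1 -> q4 -> q0 -> q2 -> q0 -> q2
Final state: q2
Accept states: {q4}

No, rejected (final state q2 is not an accept state)


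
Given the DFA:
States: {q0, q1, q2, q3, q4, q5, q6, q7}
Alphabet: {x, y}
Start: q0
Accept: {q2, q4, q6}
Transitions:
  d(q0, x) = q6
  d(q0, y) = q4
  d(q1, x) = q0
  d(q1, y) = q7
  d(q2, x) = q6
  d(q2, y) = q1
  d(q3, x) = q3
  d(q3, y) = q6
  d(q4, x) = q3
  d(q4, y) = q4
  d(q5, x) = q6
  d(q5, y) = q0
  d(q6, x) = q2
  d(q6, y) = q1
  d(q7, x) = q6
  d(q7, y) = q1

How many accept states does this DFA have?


Accept states listed: {q2, q4, q6}
Counting: q2(1) q4(2) q6(3)

3


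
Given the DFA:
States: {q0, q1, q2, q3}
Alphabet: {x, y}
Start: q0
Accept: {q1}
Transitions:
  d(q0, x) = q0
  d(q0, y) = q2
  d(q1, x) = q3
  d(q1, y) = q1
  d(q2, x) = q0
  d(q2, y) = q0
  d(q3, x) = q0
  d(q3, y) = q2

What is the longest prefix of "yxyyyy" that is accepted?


Run the DFA, marking each prefix where the state is accepting:
  "" -> q0 [reject]
  "y" -> q2 [reject]
  "yx" -> q0 [reject]
  "yxy" -> q2 [reject]
  "yxyy" -> q0 [reject]
  "yxyyy" -> q2 [reject]
  "yxyyyy" -> q0 [reject]

No prefix is accepted


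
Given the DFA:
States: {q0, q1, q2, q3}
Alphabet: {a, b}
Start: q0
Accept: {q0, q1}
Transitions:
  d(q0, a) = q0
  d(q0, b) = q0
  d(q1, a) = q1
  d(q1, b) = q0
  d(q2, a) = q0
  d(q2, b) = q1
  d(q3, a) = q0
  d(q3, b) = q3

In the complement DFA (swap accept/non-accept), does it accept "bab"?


Trace: q0 -> q0 -> q0 -> q0
Final: q0
Original accept: {q0, q1}
Complement: q0 is in original accept

No, complement rejects (original accepts)


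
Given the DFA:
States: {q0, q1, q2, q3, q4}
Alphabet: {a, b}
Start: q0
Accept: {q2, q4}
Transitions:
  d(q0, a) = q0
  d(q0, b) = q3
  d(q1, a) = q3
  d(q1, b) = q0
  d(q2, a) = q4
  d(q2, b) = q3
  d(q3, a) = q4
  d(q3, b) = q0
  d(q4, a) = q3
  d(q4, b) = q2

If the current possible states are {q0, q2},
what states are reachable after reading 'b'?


Apply transition on 'b' from each current state:
  d(q0, b) = q3
  d(q2, b) = q3

{q3}


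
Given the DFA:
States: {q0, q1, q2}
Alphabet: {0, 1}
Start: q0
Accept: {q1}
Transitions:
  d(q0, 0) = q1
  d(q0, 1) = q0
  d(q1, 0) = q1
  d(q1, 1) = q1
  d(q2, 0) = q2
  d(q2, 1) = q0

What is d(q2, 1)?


Looking up transition d(q2, 1)

q0


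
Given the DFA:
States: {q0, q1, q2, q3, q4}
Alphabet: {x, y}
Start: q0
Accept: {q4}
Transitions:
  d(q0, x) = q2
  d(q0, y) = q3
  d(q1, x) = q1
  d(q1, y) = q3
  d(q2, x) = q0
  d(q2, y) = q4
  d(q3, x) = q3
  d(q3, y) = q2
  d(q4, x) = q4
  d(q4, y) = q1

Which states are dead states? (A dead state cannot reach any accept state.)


Forward reachability from each state:
  q0 -> reaches accept state q4 (live)
  q1 -> reaches accept state q4 (live)
  q2 -> reaches accept state q4 (live)
  q3 -> reaches accept state q4 (live)
  q4 -> reaches accept state q4 (live)

None (all states can reach an accept state)


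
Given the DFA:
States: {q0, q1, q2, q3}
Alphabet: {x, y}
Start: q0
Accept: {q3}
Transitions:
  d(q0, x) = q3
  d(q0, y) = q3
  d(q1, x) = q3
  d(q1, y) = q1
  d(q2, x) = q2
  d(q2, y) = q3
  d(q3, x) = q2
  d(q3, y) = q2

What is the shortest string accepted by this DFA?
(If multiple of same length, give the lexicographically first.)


BFS by string length (lex-first path to each state shown):
  len 0: q0<-""
  len 1: q3<-"x"
Found accept state at length 1.

"x"


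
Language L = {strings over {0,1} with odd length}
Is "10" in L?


length = 2; 2 mod 2 = 0

No, "10" is not in L


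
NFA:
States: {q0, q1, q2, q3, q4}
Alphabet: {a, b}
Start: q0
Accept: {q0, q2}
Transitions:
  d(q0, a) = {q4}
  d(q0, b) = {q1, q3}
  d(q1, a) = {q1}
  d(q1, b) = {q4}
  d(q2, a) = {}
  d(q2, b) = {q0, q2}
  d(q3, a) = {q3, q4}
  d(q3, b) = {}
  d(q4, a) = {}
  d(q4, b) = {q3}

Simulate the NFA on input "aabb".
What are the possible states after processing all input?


Start: {q0}
  --a--> {q4}
  --a--> {}
  --b--> {}
  --b--> {}

{} (empty set, no valid transitions)


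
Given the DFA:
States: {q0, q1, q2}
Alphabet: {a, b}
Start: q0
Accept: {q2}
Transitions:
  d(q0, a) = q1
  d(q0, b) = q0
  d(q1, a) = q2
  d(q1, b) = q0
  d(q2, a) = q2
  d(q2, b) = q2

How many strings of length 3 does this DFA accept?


Enumerating all length-3 strings:
  "aaa" -> q2 [accept]
  "aab" -> q2 [accept]
  "aba" -> q1 [reject]
  "abb" -> q0 [reject]
  "baa" -> q2 [accept]
  "bab" -> q0 [reject]
  "bba" -> q1 [reject]
  "bbb" -> q0 [reject]

3 out of 8


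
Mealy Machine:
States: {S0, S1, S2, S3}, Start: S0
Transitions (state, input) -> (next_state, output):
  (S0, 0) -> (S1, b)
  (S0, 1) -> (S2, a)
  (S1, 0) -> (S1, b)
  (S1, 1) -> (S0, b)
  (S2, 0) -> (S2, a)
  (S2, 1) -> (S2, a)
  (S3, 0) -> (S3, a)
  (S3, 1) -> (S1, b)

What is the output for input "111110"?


Step-by-step:
  (S0, 1) -> (S2, a)
  (S2, 1) -> (S2, a)
  (S2, 1) -> (S2, a)
  (S2, 1) -> (S2, a)
  (S2, 1) -> (S2, a)
  (S2, 0) -> (S2, a)

"aaaaaa"


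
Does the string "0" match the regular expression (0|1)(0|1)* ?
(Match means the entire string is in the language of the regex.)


|string| = 1; first = '0'; last = '0'

Yes, "0" matches (0|1)(0|1)*


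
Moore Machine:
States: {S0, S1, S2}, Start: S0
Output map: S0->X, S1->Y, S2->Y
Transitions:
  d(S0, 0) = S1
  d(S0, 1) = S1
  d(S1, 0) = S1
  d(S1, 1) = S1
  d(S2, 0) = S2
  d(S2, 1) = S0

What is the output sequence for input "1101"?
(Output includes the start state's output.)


Start: S0 (output X)
  --1--> S1 (output Y)
  --1--> S1 (output Y)
  --0--> S1 (output Y)
  --1--> S1 (output Y)

"XYYYY"


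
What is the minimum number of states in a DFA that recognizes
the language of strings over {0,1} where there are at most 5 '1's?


States: count = 0, 1, ..., 5 (all accepting; 6 states), plus a dead state for count > 5.
Total: 6 + 1 = 7.

7


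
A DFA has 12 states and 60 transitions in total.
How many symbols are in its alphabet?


Each state has exactly one transition per symbol.
|alphabet| = transitions / states = 60 / 12 = 5

5


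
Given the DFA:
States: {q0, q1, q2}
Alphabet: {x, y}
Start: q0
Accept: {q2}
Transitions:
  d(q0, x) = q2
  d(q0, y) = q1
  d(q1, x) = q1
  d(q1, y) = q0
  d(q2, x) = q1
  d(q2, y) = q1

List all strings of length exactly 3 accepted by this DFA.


All strings of length 3: 8 total
Accepted: 1

"yyx"


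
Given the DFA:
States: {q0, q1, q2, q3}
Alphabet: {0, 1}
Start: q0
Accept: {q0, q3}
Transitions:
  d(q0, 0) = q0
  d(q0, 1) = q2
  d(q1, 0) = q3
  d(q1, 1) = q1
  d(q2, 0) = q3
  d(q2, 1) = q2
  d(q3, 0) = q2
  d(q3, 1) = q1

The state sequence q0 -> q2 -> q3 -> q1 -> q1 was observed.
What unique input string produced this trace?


Trace back each transition to find the symbol:
  q0 --[1]--> q2
  q2 --[0]--> q3
  q3 --[1]--> q1
  q1 --[1]--> q1

"1011"


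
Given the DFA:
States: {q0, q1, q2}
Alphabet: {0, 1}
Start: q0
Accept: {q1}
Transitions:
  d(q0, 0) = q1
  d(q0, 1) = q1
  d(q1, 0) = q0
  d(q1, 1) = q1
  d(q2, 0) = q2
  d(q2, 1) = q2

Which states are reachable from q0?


BFS from q0:
  layer 0: {q0}
  layer 1: {q1}

{q0, q1}


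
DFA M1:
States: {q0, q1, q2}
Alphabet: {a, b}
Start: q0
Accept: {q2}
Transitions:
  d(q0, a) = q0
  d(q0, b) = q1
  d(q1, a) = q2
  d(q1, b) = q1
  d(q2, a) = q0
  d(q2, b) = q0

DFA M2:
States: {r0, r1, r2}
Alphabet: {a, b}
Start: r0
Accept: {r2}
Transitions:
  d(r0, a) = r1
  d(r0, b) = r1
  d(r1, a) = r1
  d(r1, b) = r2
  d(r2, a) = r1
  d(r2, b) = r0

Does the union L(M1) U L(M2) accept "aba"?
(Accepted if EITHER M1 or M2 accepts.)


M1: final=q2 accepted=True
M2: final=r1 accepted=False

Yes, union accepts


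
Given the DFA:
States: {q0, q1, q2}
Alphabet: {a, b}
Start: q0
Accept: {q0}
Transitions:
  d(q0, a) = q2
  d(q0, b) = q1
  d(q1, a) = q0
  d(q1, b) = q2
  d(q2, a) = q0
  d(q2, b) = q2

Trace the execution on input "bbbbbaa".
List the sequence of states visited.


Input: bbbbbaa
d(q0, b) = q1
d(q1, b) = q2
d(q2, b) = q2
d(q2, b) = q2
d(q2, b) = q2
d(q2, a) = q0
d(q0, a) = q2


q0 -> q1 -> q2 -> q2 -> q2 -> q2 -> q0 -> q2


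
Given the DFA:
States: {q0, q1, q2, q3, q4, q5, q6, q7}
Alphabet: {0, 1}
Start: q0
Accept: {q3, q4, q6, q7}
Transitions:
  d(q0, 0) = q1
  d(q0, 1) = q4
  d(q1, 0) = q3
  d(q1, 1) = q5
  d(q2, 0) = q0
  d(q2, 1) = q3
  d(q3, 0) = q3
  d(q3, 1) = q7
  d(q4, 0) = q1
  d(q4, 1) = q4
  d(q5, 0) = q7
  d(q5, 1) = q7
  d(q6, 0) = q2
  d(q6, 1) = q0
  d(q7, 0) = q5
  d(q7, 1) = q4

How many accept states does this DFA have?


Accept states listed: {q3, q4, q6, q7}
Counting: q3(1) q4(2) q6(3) q7(4)

4


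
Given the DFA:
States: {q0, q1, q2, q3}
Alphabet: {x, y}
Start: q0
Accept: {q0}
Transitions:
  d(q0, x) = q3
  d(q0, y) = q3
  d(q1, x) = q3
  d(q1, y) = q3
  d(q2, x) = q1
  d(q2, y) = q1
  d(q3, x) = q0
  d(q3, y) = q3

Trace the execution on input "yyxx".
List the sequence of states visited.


Input: yyxx
d(q0, y) = q3
d(q3, y) = q3
d(q3, x) = q0
d(q0, x) = q3


q0 -> q3 -> q3 -> q0 -> q3


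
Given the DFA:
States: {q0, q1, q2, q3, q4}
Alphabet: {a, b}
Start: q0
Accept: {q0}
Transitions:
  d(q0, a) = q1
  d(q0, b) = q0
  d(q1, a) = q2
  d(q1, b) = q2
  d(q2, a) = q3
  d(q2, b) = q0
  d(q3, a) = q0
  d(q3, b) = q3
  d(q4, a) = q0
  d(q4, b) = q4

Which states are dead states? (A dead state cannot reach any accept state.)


Forward reachability from each state:
  q0 -> reaches accept state q0 (live)
  q1 -> reaches accept state q0 (live)
  q2 -> reaches accept state q0 (live)
  q3 -> reaches accept state q0 (live)
  q4 -> reaches accept state q0 (live)

None (all states can reach an accept state)
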